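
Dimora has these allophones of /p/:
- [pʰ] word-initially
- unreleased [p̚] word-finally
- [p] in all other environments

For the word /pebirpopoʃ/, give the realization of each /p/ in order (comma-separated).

[pʰ], [p], [p]

Occurrence 1 (position 1): word-initially → [pʰ].
Occurrence 2 (position 6): no conditioning environment matches → elsewhere allophone [p].
Occurrence 3 (position 8): no conditioning environment matches → elsewhere allophone [p].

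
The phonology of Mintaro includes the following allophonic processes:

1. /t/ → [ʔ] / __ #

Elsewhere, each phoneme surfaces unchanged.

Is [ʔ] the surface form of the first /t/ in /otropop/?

No

/t/ (between /o/ and /r/) fails the environment for rule 1, so it stays [t].
The actual realization is [t], not [ʔ].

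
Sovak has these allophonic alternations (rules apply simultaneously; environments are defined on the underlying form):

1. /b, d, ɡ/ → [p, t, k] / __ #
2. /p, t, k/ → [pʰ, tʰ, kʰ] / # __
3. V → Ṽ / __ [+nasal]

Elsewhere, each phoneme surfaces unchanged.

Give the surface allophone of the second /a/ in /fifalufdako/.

[a]

/a/ (between /d/ and /k/) is in the target of rule 3 but the environment (before a nasal consonant) is not met → [a].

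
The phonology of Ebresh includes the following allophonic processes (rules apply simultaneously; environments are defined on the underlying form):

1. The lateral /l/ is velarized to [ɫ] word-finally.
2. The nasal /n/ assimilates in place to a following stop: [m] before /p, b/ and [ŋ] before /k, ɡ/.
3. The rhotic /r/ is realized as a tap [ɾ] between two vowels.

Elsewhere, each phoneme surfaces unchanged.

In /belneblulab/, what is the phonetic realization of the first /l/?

[l]

/l/ (between /e/ and /n/) is in the target of rule 1 but the environment (word-finally) is not met → [l].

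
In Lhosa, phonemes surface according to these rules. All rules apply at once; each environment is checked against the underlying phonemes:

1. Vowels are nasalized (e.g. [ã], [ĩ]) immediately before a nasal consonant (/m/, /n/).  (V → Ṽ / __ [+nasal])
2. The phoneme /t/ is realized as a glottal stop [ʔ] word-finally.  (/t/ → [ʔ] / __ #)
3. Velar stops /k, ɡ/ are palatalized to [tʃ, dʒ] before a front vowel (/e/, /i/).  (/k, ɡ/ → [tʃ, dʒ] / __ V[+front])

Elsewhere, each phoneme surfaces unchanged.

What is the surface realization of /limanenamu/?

[lĩmãnẽnãmu]

/l/ stays [l].
/i/ meets the environment for rule 1 (before a nasal consonant) → [ĩ].
/m/ — not in any rule's target class → [m].
/a/ (between /m/ and /n/): before a nasal consonant, so rule 1 applies → [ã].
/n/ (between /a/ and /e/) is unaffected → [n].
/e/ (between /n/ and /n/) occurs before a nasal consonant → [ẽ] by rule 1.
/n/ (between /e/ and /a/) is unaffected → [n].
/a/ — between /n/ and /m/, before a nasal consonant — surfaces as [ã] (rule 1).
/m/ (between /a/ and /u/) is unaffected → [m].
/u/ (word-final) fails the environment for rule 1, so it stays [u].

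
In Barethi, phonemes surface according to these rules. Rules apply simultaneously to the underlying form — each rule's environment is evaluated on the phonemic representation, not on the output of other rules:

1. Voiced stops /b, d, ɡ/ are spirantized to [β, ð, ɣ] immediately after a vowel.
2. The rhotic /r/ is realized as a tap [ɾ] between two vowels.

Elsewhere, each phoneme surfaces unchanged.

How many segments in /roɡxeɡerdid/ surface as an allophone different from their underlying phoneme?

Segments that undergo a rule: /ɡ/ → [ɣ] (rule 1); /ɡ/ → [ɣ] (rule 1); /d/ → [ð] (rule 1).
All other segments surface unchanged.

3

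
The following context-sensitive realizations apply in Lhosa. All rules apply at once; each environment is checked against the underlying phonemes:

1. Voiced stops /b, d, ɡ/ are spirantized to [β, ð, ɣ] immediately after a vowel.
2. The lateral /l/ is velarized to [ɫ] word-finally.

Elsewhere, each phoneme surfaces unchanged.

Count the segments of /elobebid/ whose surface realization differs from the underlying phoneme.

Segments that undergo a rule: /b/ → [β] (rule 1); /b/ → [β] (rule 1); /d/ → [ð] (rule 1).
All other segments surface unchanged.

3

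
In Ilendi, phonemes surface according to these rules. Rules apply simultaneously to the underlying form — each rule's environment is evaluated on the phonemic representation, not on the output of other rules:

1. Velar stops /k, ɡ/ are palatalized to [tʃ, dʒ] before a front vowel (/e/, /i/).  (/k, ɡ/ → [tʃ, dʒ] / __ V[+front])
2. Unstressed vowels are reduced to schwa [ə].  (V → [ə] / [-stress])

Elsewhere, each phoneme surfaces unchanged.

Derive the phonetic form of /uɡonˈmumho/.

/u/ (word-initial) occurs in an unstressed syllable → [ə] by rule 2.
/ɡ/ (between /u/ and /o/) fails the environment for rule 1, so it stays [ɡ].
Rule 2 applies to /o/ (between /ɡ/ and /n/: in an unstressed syllable) → [ə].
/n/ — not in any rule's target class → [n].
/m/ (between /n/ and /u/) is unaffected → [m].
/u/ (between /m/ and /m/) is in the target of rule 2 but the environment (in an unstressed syllable) is not met → [u].
/m/ — not in any rule's target class → [m].
/h/ stays [h].
Rule 2 applies to /o/ (word-final: in an unstressed syllable) → [ə].

[əɡənˈmumhə]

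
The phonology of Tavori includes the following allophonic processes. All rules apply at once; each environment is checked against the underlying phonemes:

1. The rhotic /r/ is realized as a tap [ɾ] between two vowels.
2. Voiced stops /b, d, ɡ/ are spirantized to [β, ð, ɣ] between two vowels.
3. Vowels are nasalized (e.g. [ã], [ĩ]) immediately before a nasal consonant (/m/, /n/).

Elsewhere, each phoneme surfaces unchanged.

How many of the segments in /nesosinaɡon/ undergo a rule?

3

Segments that undergo a rule: /i/ → [ĩ] (rule 3); /ɡ/ → [ɣ] (rule 2); /o/ → [õ] (rule 3).
All other segments surface unchanged.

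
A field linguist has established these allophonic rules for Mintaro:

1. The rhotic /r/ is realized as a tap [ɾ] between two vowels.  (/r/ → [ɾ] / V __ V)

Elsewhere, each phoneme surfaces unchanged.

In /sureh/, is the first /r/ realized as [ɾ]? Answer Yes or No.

Yes

/r/ — between /u/ and /e/, between two vowels — surfaces as [ɾ] (rule 1).
The actual realization is [ɾ], which matches [ɾ].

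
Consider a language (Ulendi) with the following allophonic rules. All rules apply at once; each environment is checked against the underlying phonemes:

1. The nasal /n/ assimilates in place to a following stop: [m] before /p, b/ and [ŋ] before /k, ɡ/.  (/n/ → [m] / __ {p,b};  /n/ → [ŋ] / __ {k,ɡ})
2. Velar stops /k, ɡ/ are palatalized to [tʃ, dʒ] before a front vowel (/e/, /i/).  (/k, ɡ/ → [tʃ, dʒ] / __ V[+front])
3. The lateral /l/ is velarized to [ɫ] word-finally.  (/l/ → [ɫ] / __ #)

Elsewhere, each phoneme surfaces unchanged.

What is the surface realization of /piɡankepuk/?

[piɡaŋtʃepuk]

/p/ stays [p].
/i/ stays [i].
/ɡ/ (between /i/ and /a/) fails the environment for rule 2, so it stays [ɡ].
/a/ (between /ɡ/ and /n/): no rule targets it → [a].
Rule 1 applies to /n/ (between /a/ and /k/: before a labial or velar stop) → [ŋ].
/k/ (between /n/ and /e/) occurs before a front vowel → [tʃ] by rule 2.
/e/ — not in any rule's target class → [e].
/p/ — not in any rule's target class → [p].
/u/ (between /p/ and /k/): no rule targets it → [u].
/k/ (word-final) fails the environment for rule 2, so it stays [k].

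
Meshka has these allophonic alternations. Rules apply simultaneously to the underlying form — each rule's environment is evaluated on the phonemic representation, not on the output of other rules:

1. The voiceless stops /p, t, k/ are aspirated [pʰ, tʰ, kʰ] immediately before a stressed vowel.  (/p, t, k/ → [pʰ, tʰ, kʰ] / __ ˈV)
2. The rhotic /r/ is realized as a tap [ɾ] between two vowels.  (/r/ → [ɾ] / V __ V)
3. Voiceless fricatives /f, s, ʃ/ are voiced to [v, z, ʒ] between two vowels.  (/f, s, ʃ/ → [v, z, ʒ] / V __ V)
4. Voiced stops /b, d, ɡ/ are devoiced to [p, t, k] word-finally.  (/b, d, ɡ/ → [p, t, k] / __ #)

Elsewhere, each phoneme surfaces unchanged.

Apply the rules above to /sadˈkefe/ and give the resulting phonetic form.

/s/ — word-initial; rule 3 does not apply here → [s].
/a/ (between /s/ and /d/): no rule targets it → [a].
/d/ (between /a/ and /k/): rule 4 targets it, but not word-finally → unchanged [d].
/k/ — between /d/ and /e/, immediately before a stressed vowel — surfaces as [kʰ] (rule 1).
/e/ (between /k/ and /f/) is unaffected → [e].
Rule 3 applies to /f/ (between /e/ and /e/: between two vowels) → [v].
/e/ (word-final): no rule targets it → [e].

[sadˈkʰeve]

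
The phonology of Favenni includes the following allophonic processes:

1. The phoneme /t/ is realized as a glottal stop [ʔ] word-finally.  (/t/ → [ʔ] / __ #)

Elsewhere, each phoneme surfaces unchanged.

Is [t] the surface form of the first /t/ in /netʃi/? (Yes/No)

Yes

/t/ (between /e/ and /ʃ/) fails the environment for rule 1, so it stays [t].
The actual realization is [t], which matches [t].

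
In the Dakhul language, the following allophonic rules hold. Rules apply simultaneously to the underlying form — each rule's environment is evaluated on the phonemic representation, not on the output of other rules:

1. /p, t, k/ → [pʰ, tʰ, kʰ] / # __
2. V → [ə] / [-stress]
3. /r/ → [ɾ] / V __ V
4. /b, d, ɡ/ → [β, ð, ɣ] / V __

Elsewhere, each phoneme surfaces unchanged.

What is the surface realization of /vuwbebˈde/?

/v/ — not in any rule's target class → [v].
Rule 2 applies to /u/ (between /v/ and /w/: in an unstressed syllable) → [ə].
/w/ (between /u/ and /b/): no rule targets it → [w].
/b/ (between /w/ and /e/) is in the target of rule 4 but the environment (immediately after a vowel) is not met → [b].
Rule 2 applies to /e/ (between /b/ and /b/: in an unstressed syllable) → [ə].
/b/ (between /e/ and /d/): immediately after a vowel, so rule 4 applies → [β].
/d/ (between /b/ and /e/): rule 4 targets it, but not immediately after a vowel → unchanged [d].
/e/ — word-final; rule 2 does not apply here → [e].

[vəwbəβˈde]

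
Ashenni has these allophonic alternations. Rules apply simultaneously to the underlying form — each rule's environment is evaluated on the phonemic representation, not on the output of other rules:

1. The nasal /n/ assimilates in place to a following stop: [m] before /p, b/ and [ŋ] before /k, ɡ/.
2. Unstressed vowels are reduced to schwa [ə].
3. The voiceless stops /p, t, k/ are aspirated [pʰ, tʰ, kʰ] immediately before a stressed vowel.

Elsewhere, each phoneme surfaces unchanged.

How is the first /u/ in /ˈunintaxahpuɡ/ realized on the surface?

[u]

/u/ (word-initial) is in the target of rule 2 but the environment (in an unstressed syllable) is not met → [u].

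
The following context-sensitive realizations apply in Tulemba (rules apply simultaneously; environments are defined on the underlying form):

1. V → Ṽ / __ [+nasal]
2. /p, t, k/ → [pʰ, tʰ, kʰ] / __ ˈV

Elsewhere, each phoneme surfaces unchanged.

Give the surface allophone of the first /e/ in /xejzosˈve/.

/e/ (between /x/ and /j/) fails the environment for rule 1, so it stays [e].

[e]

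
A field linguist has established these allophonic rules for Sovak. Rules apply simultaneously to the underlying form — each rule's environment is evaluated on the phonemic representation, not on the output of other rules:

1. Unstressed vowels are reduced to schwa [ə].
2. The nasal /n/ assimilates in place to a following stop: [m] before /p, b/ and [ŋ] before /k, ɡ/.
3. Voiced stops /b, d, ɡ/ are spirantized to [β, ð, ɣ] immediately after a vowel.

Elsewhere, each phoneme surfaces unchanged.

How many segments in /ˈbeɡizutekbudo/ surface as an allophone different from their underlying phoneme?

Segments that undergo a rule: /ɡ/ → [ɣ] (rule 3); /i/ → [ə] (rule 1); /u/ → [ə] (rule 1); /e/ → [ə] (rule 1); /u/ → [ə] (rule 1); /d/ → [ð] (rule 3); /o/ → [ə] (rule 1).
All other segments surface unchanged.

7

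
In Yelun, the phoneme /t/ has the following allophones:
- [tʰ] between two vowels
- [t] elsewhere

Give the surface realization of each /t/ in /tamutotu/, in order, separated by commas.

Occurrence 1 (position 1): no conditioning environment matches → elsewhere allophone [t].
Occurrence 2 (position 5): between two vowels → [tʰ].
Occurrence 3 (position 7): between two vowels → [tʰ].

[t], [tʰ], [tʰ]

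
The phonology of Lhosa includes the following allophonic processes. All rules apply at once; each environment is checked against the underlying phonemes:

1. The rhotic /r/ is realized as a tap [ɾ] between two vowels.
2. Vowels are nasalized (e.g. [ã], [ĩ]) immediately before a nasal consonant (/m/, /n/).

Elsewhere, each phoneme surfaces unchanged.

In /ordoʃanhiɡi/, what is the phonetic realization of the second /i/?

/i/ (word-final): rule 2 targets it, but not before a nasal consonant → unchanged [i].

[i]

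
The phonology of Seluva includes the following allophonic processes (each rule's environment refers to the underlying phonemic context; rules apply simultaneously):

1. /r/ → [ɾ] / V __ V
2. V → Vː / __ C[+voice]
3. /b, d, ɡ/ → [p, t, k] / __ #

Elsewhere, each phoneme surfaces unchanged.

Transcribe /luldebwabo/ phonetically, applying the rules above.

[luːldeːbwaːbo]

/l/ stays [l].
Rule 2 applies to /u/ (between /l/ and /l/: before a voiced consonant) → [uː].
/l/ (between /u/ and /d/): no rule targets it → [l].
/d/ (between /l/ and /e/) fails the environment for rule 3, so it stays [d].
/e/ — between /d/ and /b/, before a voiced consonant — surfaces as [eː] (rule 2).
/b/ (between /e/ and /w/): rule 3 targets it, but not word-finally → unchanged [b].
/w/ stays [w].
/a/ (between /w/ and /b/) occurs before a voiced consonant → [aː] by rule 2.
/b/ (between /a/ and /o/) is in the target of rule 3 but the environment (word-finally) is not met → [b].
/o/ (word-final) fails the environment for rule 2, so it stays [o].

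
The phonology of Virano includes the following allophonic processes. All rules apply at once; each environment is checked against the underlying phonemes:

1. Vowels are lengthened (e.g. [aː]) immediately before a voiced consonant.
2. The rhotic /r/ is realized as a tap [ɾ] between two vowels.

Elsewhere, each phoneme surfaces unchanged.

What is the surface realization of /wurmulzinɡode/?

[wuːrmuːlziːnɡoːde]

/w/ (word-initial): no rule targets it → [w].
/u/ (between /w/ and /r/) occurs before a voiced consonant → [uː] by rule 1.
/r/ (between /u/ and /m/) is in the target of rule 2 but the environment (between two vowels) is not met → [r].
/m/ — not in any rule's target class → [m].
/u/ (between /m/ and /l/): before a voiced consonant, so rule 1 applies → [uː].
/l/ — not in any rule's target class → [l].
/z/ (between /l/ and /i/) is unaffected → [z].
Rule 1 applies to /i/ (between /z/ and /n/: before a voiced consonant) → [iː].
/n/ (between /i/ and /ɡ/): no rule targets it → [n].
/ɡ/ (between /n/ and /o/) is unaffected → [ɡ].
/o/ (between /ɡ/ and /d/) occurs before a voiced consonant → [oː] by rule 1.
/d/ (between /o/ and /e/) is unaffected → [d].
/e/ (word-final) fails the environment for rule 1, so it stays [e].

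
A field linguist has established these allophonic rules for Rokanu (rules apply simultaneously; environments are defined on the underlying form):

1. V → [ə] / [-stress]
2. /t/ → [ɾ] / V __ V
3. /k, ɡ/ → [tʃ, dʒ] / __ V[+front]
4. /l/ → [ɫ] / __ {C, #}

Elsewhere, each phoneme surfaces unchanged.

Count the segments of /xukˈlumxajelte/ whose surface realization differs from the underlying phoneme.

Segments that undergo a rule: /u/ → [ə] (rule 1); /a/ → [ə] (rule 1); /e/ → [ə] (rule 1); /l/ → [ɫ] (rule 4); /e/ → [ə] (rule 1).
All other segments surface unchanged.

5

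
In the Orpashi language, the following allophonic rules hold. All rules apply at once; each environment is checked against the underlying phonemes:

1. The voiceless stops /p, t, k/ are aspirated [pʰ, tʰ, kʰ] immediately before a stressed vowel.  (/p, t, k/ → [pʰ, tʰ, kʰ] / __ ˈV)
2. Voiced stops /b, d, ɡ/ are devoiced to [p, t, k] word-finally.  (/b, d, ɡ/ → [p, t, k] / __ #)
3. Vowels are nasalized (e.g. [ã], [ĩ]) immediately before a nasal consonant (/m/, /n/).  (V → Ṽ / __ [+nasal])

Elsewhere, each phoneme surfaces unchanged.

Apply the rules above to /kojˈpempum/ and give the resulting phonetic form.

[kojˈpʰẽmpũm]

/k/ (word-initial) fails the environment for rule 1, so it stays [k].
/o/ — between /k/ and /j/; rule 3 does not apply here → [o].
/p/ meets the environment for rule 1 (immediately before a stressed vowel) → [pʰ].
Rule 3 applies to /e/ (between /p/ and /m/: before a nasal consonant) → [ẽ].
/p/ (between /m/ and /u/): rule 1 targets it, but not immediately before a stressed vowel → unchanged [p].
/u/ (between /p/ and /m/) occurs before a nasal consonant → [ũ] by rule 3.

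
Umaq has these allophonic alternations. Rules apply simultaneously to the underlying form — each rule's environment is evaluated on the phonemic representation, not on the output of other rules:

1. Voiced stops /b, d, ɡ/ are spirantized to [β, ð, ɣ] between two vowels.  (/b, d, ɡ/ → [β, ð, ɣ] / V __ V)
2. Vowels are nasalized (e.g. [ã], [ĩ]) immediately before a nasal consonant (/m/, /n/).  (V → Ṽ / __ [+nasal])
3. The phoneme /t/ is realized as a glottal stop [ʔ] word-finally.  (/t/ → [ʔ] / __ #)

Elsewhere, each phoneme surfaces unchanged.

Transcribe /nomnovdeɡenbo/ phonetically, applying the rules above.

[nõmnovdeɣẽnbo]

/n/ (word-initial) is unaffected → [n].
/o/ (between /n/ and /m/) occurs before a nasal consonant → [õ] by rule 2.
/m/ (between /o/ and /n/): no rule targets it → [m].
/n/ — not in any rule's target class → [n].
/o/ — between /n/ and /v/; rule 2 does not apply here → [o].
/v/ stays [v].
/d/ (between /v/ and /e/): rule 1 targets it, but not between two vowels → unchanged [d].
/e/ — between /d/ and /ɡ/; rule 2 does not apply here → [e].
/ɡ/ — between /e/ and /e/, between two vowels — surfaces as [ɣ] (rule 1).
/e/ meets the environment for rule 2 (before a nasal consonant) → [ẽ].
/n/ stays [n].
/b/ (between /n/ and /o/) is in the target of rule 1 but the environment (between two vowels) is not met → [b].
/o/ (word-final) is in the target of rule 2 but the environment (before a nasal consonant) is not met → [o].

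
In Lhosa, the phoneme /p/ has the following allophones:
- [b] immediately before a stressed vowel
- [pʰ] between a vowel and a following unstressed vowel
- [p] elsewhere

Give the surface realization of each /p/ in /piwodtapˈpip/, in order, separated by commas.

Occurrence 1 (position 1): no conditioning environment matches → elsewhere allophone [p].
Occurrence 2 (position 8): no conditioning environment matches → elsewhere allophone [p].
Occurrence 3 (position 9): immediately before a stressed vowel → [b].
Occurrence 4 (position 11): no conditioning environment matches → elsewhere allophone [p].

[p], [p], [b], [p]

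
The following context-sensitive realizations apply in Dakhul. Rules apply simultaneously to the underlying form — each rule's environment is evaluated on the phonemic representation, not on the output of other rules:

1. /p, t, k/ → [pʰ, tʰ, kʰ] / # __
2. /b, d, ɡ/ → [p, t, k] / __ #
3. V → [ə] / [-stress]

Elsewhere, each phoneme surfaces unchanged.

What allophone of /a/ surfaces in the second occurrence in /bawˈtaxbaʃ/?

/a/ (between /t/ and /x/) is in the target of rule 3 but the environment (in an unstressed syllable) is not met → [a].

[a]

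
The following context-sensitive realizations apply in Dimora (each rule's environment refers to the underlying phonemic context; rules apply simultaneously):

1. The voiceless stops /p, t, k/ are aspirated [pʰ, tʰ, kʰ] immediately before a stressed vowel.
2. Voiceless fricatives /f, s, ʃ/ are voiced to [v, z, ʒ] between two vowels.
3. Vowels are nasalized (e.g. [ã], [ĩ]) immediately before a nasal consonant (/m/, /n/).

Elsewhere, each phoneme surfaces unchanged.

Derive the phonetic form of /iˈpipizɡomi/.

/i/ (word-initial) is in the target of rule 3 but the environment (before a nasal consonant) is not met → [i].
/p/ — between /i/ and /i/, immediately before a stressed vowel — surfaces as [pʰ] (rule 1).
/i/ (between /p/ and /p/) fails the environment for rule 3, so it stays [i].
/p/ (between /i/ and /i/) is in the target of rule 1 but the environment (immediately before a stressed vowel) is not met → [p].
/i/ (between /p/ and /z/): rule 3 targets it, but not before a nasal consonant → unchanged [i].
/z/ — not in any rule's target class → [z].
/ɡ/ stays [ɡ].
/o/ meets the environment for rule 3 (before a nasal consonant) → [õ].
/m/ (between /o/ and /i/): no rule targets it → [m].
/i/ (word-final) fails the environment for rule 3, so it stays [i].

[iˈpʰipizɡõmi]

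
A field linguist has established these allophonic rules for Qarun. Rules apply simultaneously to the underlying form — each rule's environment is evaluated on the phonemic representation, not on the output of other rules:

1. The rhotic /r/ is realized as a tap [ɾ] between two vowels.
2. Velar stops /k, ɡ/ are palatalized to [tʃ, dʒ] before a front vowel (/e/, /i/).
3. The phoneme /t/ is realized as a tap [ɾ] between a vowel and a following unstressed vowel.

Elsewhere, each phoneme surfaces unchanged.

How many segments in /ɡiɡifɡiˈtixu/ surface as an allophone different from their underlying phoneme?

3

Segments that undergo a rule: /ɡ/ → [dʒ] (rule 2); /ɡ/ → [dʒ] (rule 2); /ɡ/ → [dʒ] (rule 2).
All other segments surface unchanged.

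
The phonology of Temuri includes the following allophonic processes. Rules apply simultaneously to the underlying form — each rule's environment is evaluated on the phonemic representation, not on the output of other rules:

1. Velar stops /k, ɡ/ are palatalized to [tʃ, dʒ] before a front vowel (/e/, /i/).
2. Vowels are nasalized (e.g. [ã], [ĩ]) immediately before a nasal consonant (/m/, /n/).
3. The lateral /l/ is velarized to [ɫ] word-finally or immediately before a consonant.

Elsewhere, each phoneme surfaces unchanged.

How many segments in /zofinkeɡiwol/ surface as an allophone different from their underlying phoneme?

Segments that undergo a rule: /i/ → [ĩ] (rule 2); /k/ → [tʃ] (rule 1); /ɡ/ → [dʒ] (rule 1); /l/ → [ɫ] (rule 3).
All other segments surface unchanged.

4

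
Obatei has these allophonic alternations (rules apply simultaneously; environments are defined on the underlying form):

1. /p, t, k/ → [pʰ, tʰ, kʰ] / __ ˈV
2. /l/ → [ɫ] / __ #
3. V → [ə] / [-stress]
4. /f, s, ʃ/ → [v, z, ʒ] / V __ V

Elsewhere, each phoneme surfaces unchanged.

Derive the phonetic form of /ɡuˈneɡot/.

/ɡ/ stays [ɡ].
/u/ (between /ɡ/ and /n/) occurs in an unstressed syllable → [ə] by rule 3.
/n/ (between /u/ and /e/): no rule targets it → [n].
/e/ (between /n/ and /ɡ/): rule 3 targets it, but not in an unstressed syllable → unchanged [e].
/ɡ/ stays [ɡ].
Rule 3 applies to /o/ (between /ɡ/ and /t/: in an unstressed syllable) → [ə].
/t/ (word-final): rule 1 targets it, but not immediately before a stressed vowel → unchanged [t].

[ɡəˈneɡət]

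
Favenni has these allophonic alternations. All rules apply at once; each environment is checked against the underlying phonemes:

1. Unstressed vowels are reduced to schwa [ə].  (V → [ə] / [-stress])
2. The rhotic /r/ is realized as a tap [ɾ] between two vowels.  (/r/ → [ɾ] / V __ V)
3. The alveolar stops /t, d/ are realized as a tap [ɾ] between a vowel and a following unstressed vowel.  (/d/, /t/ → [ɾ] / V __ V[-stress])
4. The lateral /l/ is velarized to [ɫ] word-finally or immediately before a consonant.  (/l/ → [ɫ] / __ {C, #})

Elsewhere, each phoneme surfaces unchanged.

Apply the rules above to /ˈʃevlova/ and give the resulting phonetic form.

/ʃ/ — not in any rule's target class → [ʃ].
/e/ (between /ʃ/ and /v/) fails the environment for rule 1, so it stays [e].
/v/ (between /e/ and /l/): no rule targets it → [v].
/l/ (between /v/ and /o/): rule 4 targets it, but not word-finally or immediately before a consonant → unchanged [l].
/o/ — between /l/ and /v/, in an unstressed syllable — surfaces as [ə] (rule 1).
/v/ (between /o/ and /a/): no rule targets it → [v].
Rule 1 applies to /a/ (word-final: in an unstressed syllable) → [ə].

[ˈʃevləvə]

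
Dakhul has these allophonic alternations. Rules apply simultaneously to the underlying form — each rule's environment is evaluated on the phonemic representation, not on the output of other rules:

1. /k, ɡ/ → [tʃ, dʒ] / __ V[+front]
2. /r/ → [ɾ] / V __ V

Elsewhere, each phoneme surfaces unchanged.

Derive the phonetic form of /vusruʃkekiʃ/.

[vusruʃtʃetʃiʃ]

/r/ — between /s/ and /u/; rule 2 does not apply here → [r].
/k/ meets the environment for rule 1 (before a front vowel) → [tʃ].
/k/ meets the environment for rule 1 (before a front vowel) → [tʃ].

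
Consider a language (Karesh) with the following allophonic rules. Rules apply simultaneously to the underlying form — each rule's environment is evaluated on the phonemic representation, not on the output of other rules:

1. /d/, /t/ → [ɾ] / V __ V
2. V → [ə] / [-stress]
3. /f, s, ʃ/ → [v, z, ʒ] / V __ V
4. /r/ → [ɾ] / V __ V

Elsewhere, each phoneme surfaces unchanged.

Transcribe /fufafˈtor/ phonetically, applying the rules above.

[fəvəfˈtor]

/f/ (word-initial) fails the environment for rule 3, so it stays [f].
/u/ meets the environment for rule 2 (in an unstressed syllable) → [ə].
/f/ meets the environment for rule 3 (between two vowels) → [v].
/a/ (between /f/ and /f/) occurs in an unstressed syllable → [ə] by rule 2.
/f/ (between /a/ and /t/): rule 3 targets it, but not between two vowels → unchanged [f].
/t/ (between /f/ and /o/) is in the target of rule 1 but the environment (between two vowels) is not met → [t].
/o/ — between /t/ and /r/; rule 2 does not apply here → [o].
/r/ (word-final) is in the target of rule 4 but the environment (between two vowels) is not met → [r].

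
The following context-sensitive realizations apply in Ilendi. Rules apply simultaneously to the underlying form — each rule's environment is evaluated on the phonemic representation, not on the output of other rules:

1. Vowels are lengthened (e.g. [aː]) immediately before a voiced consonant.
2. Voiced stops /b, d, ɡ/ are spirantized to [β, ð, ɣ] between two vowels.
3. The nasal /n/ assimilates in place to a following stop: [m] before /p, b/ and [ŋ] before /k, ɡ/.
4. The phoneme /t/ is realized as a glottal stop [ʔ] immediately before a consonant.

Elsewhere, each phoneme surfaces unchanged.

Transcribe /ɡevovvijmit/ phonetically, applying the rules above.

[ɡeːvoːvviːjmit]

/ɡ/ (word-initial) is in the target of rule 2 but the environment (between two vowels) is not met → [ɡ].
/e/ (between /ɡ/ and /v/): before a voiced consonant, so rule 1 applies → [eː].
/v/ — not in any rule's target class → [v].
/o/ (between /v/ and /v/) occurs before a voiced consonant → [oː] by rule 1.
/v/ stays [v].
/v/ — not in any rule's target class → [v].
/i/ — between /v/ and /j/, before a voiced consonant — surfaces as [iː] (rule 1).
/j/ — not in any rule's target class → [j].
/m/ — not in any rule's target class → [m].
/i/ (between /m/ and /t/): rule 1 targets it, but not before a voiced consonant → unchanged [i].
/t/ — word-final; rule 4 does not apply here → [t].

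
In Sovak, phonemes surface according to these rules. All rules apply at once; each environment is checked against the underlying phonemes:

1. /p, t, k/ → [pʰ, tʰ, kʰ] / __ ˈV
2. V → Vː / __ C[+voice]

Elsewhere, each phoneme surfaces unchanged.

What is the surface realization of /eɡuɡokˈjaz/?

/e/ meets the environment for rule 2 (before a voiced consonant) → [eː].
/ɡ/ stays [ɡ].
/u/ — between /ɡ/ and /ɡ/, before a voiced consonant — surfaces as [uː] (rule 2).
/ɡ/ (between /u/ and /o/): no rule targets it → [ɡ].
/o/ — between /ɡ/ and /k/; rule 2 does not apply here → [o].
/k/ (between /o/ and /j/): rule 1 targets it, but not immediately before a stressed vowel → unchanged [k].
/j/ (between /k/ and /a/): no rule targets it → [j].
Rule 2 applies to /a/ (between /j/ and /z/: before a voiced consonant) → [aː].
/z/ — not in any rule's target class → [z].

[eːɡuːɡokˈjaːz]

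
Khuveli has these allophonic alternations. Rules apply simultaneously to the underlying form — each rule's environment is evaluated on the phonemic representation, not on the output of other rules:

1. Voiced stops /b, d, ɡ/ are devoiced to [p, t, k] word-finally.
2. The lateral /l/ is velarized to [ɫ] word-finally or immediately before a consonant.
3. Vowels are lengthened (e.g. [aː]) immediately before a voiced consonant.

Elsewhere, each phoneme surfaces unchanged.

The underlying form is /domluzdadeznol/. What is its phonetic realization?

/d/ — word-initial; rule 1 does not apply here → [d].
Rule 3 applies to /o/ (between /d/ and /m/: before a voiced consonant) → [oː].
/l/ (between /m/ and /u/) is in the target of rule 2 but the environment (word-finally or immediately before a consonant) is not met → [l].
/u/ — between /l/ and /z/, before a voiced consonant — surfaces as [uː] (rule 3).
/d/ — between /z/ and /a/; rule 1 does not apply here → [d].
/a/ meets the environment for rule 3 (before a voiced consonant) → [aː].
/d/ (between /a/ and /e/): rule 1 targets it, but not word-finally → unchanged [d].
/e/ (between /d/ and /z/): before a voiced consonant, so rule 3 applies → [eː].
/o/ — between /n/ and /l/, before a voiced consonant — surfaces as [oː] (rule 3).
/l/ (word-final) occurs word-finally or immediately before a consonant → [ɫ] by rule 2.

[doːmluːzdaːdeːznoːɫ]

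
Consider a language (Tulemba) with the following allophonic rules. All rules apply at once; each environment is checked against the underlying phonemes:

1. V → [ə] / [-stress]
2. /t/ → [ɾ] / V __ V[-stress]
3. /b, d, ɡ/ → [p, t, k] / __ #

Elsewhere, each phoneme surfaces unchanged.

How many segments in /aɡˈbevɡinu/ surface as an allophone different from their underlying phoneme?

Segments that undergo a rule: /a/ → [ə] (rule 1); /i/ → [ə] (rule 1); /u/ → [ə] (rule 1).
All other segments surface unchanged.

3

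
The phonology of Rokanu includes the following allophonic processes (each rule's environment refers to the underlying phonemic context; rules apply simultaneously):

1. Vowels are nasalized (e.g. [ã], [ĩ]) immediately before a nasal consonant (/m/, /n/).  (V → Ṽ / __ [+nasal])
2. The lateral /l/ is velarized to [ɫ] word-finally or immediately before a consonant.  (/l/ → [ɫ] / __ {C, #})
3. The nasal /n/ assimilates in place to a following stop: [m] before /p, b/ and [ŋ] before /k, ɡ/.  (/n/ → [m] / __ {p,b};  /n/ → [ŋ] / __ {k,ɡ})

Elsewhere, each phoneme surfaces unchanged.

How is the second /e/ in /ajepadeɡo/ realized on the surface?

[e]

/e/ (between /d/ and /ɡ/) fails the environment for rule 1, so it stays [e].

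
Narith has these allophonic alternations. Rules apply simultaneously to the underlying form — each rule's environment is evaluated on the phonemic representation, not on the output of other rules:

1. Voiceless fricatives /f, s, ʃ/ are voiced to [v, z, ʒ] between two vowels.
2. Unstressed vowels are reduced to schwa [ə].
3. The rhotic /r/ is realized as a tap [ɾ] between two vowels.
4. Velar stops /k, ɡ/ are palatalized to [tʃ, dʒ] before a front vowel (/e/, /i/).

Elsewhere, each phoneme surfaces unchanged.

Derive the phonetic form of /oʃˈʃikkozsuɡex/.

[əʃˈʃikkəzsədʒəx]

/o/ — word-initial, in an unstressed syllable — surfaces as [ə] (rule 2).
/ʃ/ (between /o/ and /ʃ/): rule 1 targets it, but not between two vowels → unchanged [ʃ].
/ʃ/ (between /ʃ/ and /i/): rule 1 targets it, but not between two vowels → unchanged [ʃ].
/i/ (between /ʃ/ and /k/) fails the environment for rule 2, so it stays [i].
/k/ (between /i/ and /k/) is in the target of rule 4 but the environment (before a front vowel) is not met → [k].
/k/ — between /k/ and /o/; rule 4 does not apply here → [k].
Rule 2 applies to /o/ (between /k/ and /z/: in an unstressed syllable) → [ə].
/z/ — not in any rule's target class → [z].
/s/ (between /z/ and /u/) fails the environment for rule 1, so it stays [s].
/u/ meets the environment for rule 2 (in an unstressed syllable) → [ə].
/ɡ/ (between /u/ and /e/) occurs before a front vowel → [dʒ] by rule 4.
/e/ meets the environment for rule 2 (in an unstressed syllable) → [ə].
/x/ — not in any rule's target class → [x].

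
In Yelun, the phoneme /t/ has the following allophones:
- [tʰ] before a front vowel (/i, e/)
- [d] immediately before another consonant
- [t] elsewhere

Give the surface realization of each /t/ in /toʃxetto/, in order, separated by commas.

Occurrence 1 (position 1): no conditioning environment matches → elsewhere allophone [t].
Occurrence 2 (position 6): immediately before another consonant → [d].
Occurrence 3 (position 7): no conditioning environment matches → elsewhere allophone [t].

[t], [d], [t]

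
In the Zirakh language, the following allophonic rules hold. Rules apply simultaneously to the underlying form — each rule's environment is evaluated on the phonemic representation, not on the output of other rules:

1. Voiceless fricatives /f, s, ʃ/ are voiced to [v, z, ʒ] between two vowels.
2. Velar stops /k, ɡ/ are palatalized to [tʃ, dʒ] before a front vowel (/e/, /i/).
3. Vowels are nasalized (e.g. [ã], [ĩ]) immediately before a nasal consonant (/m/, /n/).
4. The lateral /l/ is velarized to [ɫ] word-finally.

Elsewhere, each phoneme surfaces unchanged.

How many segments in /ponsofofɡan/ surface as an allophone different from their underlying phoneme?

Segments that undergo a rule: /o/ → [õ] (rule 3); /f/ → [v] (rule 1); /a/ → [ã] (rule 3).
All other segments surface unchanged.

3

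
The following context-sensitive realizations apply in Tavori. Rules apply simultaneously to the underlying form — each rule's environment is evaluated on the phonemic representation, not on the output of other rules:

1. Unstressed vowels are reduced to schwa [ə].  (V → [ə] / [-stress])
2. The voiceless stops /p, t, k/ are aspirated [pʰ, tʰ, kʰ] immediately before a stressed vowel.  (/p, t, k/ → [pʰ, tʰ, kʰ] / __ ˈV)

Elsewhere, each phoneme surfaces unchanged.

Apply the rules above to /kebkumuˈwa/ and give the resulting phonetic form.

[kəbkəməˈwa]

/k/ — word-initial; rule 2 does not apply here → [k].
Rule 1 applies to /e/ (between /k/ and /b/: in an unstressed syllable) → [ə].
/b/ — not in any rule's target class → [b].
/k/ (between /b/ and /u/) fails the environment for rule 2, so it stays [k].
/u/ (between /k/ and /m/) occurs in an unstressed syllable → [ə] by rule 1.
/m/ stays [m].
/u/ meets the environment for rule 1 (in an unstressed syllable) → [ə].
/w/ (between /u/ and /a/) is unaffected → [w].
/a/ — word-final; rule 1 does not apply here → [a].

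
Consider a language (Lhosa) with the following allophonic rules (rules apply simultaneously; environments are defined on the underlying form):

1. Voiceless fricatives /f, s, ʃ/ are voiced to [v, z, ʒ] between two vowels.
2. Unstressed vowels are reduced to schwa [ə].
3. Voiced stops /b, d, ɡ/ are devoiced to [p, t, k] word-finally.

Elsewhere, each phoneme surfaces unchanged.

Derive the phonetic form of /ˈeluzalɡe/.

/e/ (word-initial): rule 2 targets it, but not in an unstressed syllable → unchanged [e].
/l/ (between /e/ and /u/): no rule targets it → [l].
/u/ — between /l/ and /z/, in an unstressed syllable — surfaces as [ə] (rule 2).
/z/ — not in any rule's target class → [z].
/a/ — between /z/ and /l/, in an unstressed syllable — surfaces as [ə] (rule 2).
/l/ stays [l].
/ɡ/ (between /l/ and /e/) is in the target of rule 3 but the environment (word-finally) is not met → [ɡ].
/e/ meets the environment for rule 2 (in an unstressed syllable) → [ə].

[ˈeləzəlɡə]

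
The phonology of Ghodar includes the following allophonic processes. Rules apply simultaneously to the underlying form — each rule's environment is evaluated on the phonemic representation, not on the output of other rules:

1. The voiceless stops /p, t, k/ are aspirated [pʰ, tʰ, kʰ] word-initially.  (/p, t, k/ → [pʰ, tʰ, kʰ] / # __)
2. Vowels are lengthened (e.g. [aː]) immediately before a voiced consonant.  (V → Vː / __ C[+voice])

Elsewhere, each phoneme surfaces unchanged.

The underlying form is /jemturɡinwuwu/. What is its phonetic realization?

[jeːmtuːrɡiːnwuːwu]

/j/ (word-initial) is unaffected → [j].
Rule 2 applies to /e/ (between /j/ and /m/: before a voiced consonant) → [eː].
/m/ stays [m].
/t/ — between /m/ and /u/; rule 1 does not apply here → [t].
/u/ meets the environment for rule 2 (before a voiced consonant) → [uː].
/r/ (between /u/ and /ɡ/): no rule targets it → [r].
/ɡ/ stays [ɡ].
/i/ meets the environment for rule 2 (before a voiced consonant) → [iː].
/n/ (between /i/ and /w/) is unaffected → [n].
/w/ stays [w].
/u/ meets the environment for rule 2 (before a voiced consonant) → [uː].
/w/ stays [w].
/u/ (word-final) fails the environment for rule 2, so it stays [u].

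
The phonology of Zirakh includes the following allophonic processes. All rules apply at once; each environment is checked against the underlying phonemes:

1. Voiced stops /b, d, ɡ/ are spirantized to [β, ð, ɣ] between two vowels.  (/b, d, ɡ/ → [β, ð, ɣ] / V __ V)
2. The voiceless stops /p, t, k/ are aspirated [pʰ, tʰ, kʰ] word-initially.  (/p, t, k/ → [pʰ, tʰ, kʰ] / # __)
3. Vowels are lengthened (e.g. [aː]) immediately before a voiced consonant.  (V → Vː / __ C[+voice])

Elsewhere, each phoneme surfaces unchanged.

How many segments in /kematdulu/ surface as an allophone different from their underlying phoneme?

Segments that undergo a rule: /k/ → [kʰ] (rule 2); /e/ → [eː] (rule 3); /u/ → [uː] (rule 3).
All other segments surface unchanged.

3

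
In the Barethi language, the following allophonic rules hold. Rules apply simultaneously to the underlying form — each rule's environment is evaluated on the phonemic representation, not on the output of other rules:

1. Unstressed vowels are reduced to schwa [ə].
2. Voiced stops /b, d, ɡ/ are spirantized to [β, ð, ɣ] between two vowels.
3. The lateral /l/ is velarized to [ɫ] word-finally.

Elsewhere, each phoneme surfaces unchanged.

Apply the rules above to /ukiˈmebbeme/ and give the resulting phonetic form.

/u/ (word-initial): in an unstressed syllable, so rule 1 applies → [ə].
/k/ (between /u/ and /i/) is unaffected → [k].
/i/ meets the environment for rule 1 (in an unstressed syllable) → [ə].
/m/ (between /i/ and /e/) is unaffected → [m].
/e/ — between /m/ and /b/; rule 1 does not apply here → [e].
/b/ (between /e/ and /b/) is in the target of rule 2 but the environment (between two vowels) is not met → [b].
/b/ (between /b/ and /e/) is in the target of rule 2 but the environment (between two vowels) is not met → [b].
/e/ meets the environment for rule 1 (in an unstressed syllable) → [ə].
/m/ (between /e/ and /e/): no rule targets it → [m].
Rule 1 applies to /e/ (word-final: in an unstressed syllable) → [ə].

[əkəˈmebbəmə]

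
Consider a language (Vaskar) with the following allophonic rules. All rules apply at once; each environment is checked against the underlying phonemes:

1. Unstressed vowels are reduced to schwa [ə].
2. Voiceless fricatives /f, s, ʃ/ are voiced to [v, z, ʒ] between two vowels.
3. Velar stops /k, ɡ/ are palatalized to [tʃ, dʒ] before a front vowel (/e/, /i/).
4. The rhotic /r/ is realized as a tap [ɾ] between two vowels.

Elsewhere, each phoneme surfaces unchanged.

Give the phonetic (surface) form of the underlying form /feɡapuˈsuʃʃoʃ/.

[fəɡəpəˈzuʃʃəʃ]

/f/ (word-initial) is in the target of rule 2 but the environment (between two vowels) is not met → [f].
Rule 1 applies to /e/ (between /f/ and /ɡ/: in an unstressed syllable) → [ə].
/ɡ/ — between /e/ and /a/; rule 3 does not apply here → [ɡ].
/a/ (between /ɡ/ and /p/): in an unstressed syllable, so rule 1 applies → [ə].
/p/ stays [p].
Rule 1 applies to /u/ (between /p/ and /s/: in an unstressed syllable) → [ə].
/s/ (between /u/ and /u/): between two vowels, so rule 2 applies → [z].
/u/ (between /s/ and /ʃ/) fails the environment for rule 1, so it stays [u].
/ʃ/ (between /u/ and /ʃ/): rule 2 targets it, but not between two vowels → unchanged [ʃ].
/ʃ/ — between /ʃ/ and /o/; rule 2 does not apply here → [ʃ].
/o/ meets the environment for rule 1 (in an unstressed syllable) → [ə].
/ʃ/ (word-final): rule 2 targets it, but not between two vowels → unchanged [ʃ].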